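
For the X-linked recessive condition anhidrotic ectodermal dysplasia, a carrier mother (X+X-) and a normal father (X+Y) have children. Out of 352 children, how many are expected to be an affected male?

Cross: X+X- × X+Y
Offspring: 1 X+X+, 1 X+Y, 1 X+X-, 1 X-Y
Probability of an affected male: 1/4
Expected count = 1/4 × 352 = 88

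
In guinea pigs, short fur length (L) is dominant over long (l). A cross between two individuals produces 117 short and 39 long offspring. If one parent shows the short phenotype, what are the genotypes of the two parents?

Observed offspring: 117 short, 39 long
The observed ratio simplifies to 3:1. Long (ll) offspring appear, so each parent must contribute one l allele. The parent stated to show short carries L, so it is Ll. The other parent is then either Ll or ll: Ll × ll would give a 1:1 split, whereas Ll × Ll gives 3:1 — matching the data. So both parents are heterozygous (Ll × Ll).
Parent genotypes: Ll × Ll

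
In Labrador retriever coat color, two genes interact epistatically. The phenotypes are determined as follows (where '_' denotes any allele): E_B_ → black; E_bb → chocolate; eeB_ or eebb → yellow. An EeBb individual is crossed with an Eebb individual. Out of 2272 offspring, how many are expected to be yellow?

Cross: EeBb × Eebb — consider each gene separately:
E gene: Ee × Ee → 1 EE, 2 Ee, 1 ee → 3 E_ : 1 ee (out of 4)
B gene: Bb × bb → 2 Bb, 2 bb → 2 B_ : 2 bb (out of 4)
Genotype classes (out of 4 × 4 = 16): E_B_ = 3×2 = 6; E_bb = 3×2 = 6; eeB_ = 1×2 = 2; eebb = 1×2 = 2
Apply the phenotype rules: E_B_ (6) → black; E_bb (6) → chocolate; eeB_ (2) + eebb (2) → yellow
Phenotype counts (out of 16): 6 black, 6 chocolate, 4 yellow
yellow: 4 out of 16 → fraction 1/4
Expected count = 1/4 × 2272 = 568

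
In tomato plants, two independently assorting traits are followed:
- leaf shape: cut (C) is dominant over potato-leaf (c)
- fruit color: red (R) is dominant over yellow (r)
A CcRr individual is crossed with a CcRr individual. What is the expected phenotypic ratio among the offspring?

Dihybrid cross CcRr × CcRr — consider each gene separately:
leaf shape: Cc × Cc → 1 CC, 2 Cc, 1 cc → 3 C_ : 1 cc (out of 4)
fruit color: Rr × Rr → 1 RR, 2 Rr, 1 rr → 3 R_ : 1 rr (out of 4)
Combine (counts out of 4 × 4 = 16): cut/red (C_R_) = 3×3 = 9; cut/yellow (C_rr) = 3×1 = 3; potato-leaf/red (ccR_) = 1×3 = 3; potato-leaf/yellow (ccrr) = 1×1 = 1
Phenotype counts (out of 16): 9 cut/red, 3 cut/yellow, 3 potato-leaf/red, 1 potato-leaf/yellow
Ratio: 9 cut/red : 3 cut/yellow : 3 potato-leaf/red : 1 potato-leaf/yellow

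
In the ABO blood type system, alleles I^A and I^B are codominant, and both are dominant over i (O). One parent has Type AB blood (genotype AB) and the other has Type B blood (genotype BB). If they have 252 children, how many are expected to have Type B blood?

Cross: AB × BB
Possible offspring genotypes: 2 AB, 2 BB
Blood type counts: 2 Type AB, 2 Type B
Probability of Type B: 2/4 = 1/2
Expected count = 1/2 × 252 = 126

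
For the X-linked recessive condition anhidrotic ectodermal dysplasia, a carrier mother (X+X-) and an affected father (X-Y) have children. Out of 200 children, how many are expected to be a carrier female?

Cross: X+X- × X-Y
Offspring: 1 X+X-, 1 X+Y, 1 X-X-, 1 X-Y
Probability of a carrier female: 1/4
Expected count = 1/4 × 200 = 50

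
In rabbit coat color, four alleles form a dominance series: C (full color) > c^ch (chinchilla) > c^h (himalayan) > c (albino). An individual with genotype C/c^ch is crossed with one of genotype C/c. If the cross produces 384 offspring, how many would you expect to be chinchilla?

Cross: C/c^ch × C/c
Allele dominance: C > c^ch > c^h > c
Offspring genotypes: 1 C/C, 1 C/c, 1 C/c^ch, 1 c^ch/c
Phenotype counts: 3 full color, 1 chinchilla
chinchilla: 1 out of 4 → fraction 1/4
Expected count = 1/4 × 384 = 96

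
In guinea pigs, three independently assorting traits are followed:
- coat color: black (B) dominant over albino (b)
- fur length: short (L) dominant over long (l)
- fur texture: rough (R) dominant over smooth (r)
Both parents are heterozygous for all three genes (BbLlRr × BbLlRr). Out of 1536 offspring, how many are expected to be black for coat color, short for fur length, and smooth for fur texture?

Trihybrid cross: BbLlRr × BbLlRr
Each trait segregates independently with a 3:1 phenotypic ratio, so each gene contributes 3/4 (dominant) or 1/4 (recessive).
Target: black (coat color), short (fur length), smooth (fur texture)
Probability = product of independent per-trait probabilities
= 3/4 × 3/4 × 1/4 = 9/64
Expected count = 9/64 × 1536 = 216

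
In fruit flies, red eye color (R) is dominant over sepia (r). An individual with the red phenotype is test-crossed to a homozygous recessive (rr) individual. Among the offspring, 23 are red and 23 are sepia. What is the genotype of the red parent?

Test cross: ? × rr
Offspring: 23 red, 23 sepia — approximately 1:1.
A 1:1 ratio in a test cross indicates the unknown parent is heterozygous (Rr).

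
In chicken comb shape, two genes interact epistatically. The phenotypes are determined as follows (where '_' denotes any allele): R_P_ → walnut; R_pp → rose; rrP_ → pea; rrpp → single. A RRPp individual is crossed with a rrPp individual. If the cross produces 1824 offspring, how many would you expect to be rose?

Cross: RRPp × rrPp — consider each gene separately:
R gene: RR × rr → 4 Rr → 4 R_ (out of 4)
P gene: Pp × Pp → 1 PP, 2 Pp, 1 pp → 3 P_ : 1 pp (out of 4)
Genotype classes (out of 4 × 4 = 16): R_P_ = 4×3 = 12; R_pp = 4×1 = 4
Apply the phenotype rules: R_P_ (12) → walnut; R_pp (4) → rose
Phenotype counts (out of 16): 12 walnut, 4 rose
rose: 4 out of 16 → fraction 1/4
Expected count = 1/4 × 1824 = 456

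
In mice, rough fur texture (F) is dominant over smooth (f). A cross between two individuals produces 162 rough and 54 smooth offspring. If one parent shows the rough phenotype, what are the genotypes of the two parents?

Observed offspring: 162 rough, 54 smooth
The observed ratio simplifies to 3:1. Smooth (ff) offspring appear, so each parent must contribute one f allele. The parent stated to show rough carries F, so it is Ff. The other parent is then either Ff or ff: Ff × ff would give a 1:1 split, whereas Ff × Ff gives 3:1 — matching the data. So both parents are heterozygous (Ff × Ff).
Parent genotypes: Ff × Ff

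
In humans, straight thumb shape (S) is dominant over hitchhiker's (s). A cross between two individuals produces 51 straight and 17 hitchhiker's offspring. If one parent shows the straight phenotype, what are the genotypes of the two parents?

Observed offspring: 51 straight, 17 hitchhiker's
The observed ratio simplifies to 3:1. Hitchhiker's (ss) offspring appear, so each parent must contribute one s allele. The parent stated to show straight carries S, so it is Ss. The other parent is then either Ss or ss: Ss × ss would give a 1:1 split, whereas Ss × Ss gives 3:1 — matching the data. So both parents are heterozygous (Ss × Ss).
Parent genotypes: Ss × Ss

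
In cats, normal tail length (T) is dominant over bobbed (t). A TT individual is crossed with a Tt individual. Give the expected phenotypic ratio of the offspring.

Punnett square for TT × Tt:
Offspring genotypes: 2 TT, 2 Tt
normal: 4, bobbed: 0
Ratio: all normal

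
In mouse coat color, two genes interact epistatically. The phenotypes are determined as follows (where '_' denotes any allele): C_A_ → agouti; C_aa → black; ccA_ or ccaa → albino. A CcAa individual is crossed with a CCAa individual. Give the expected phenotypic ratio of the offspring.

Cross: CcAa × CCAa — consider each gene separately:
C gene: Cc × CC → 2 CC, 2 Cc → 4 C_ (out of 4)
A gene: Aa × Aa → 1 AA, 2 Aa, 1 aa → 3 A_ : 1 aa (out of 4)
Genotype classes (out of 4 × 4 = 16): C_A_ = 4×3 = 12; C_aa = 4×1 = 4
Apply the phenotype rules: C_A_ (12) → agouti; C_aa (4) → black
Phenotype counts (out of 16): 12 agouti, 4 black
Ratio: 3 agouti : 1 black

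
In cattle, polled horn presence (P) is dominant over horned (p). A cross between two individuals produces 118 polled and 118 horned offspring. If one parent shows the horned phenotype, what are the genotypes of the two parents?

Observed offspring: 118 polled, 118 horned
The observed ratio simplifies to 1:1. One parent shows horned, so its genotype must be pp. A 1:1 offspring split requires the other parent to be heterozygous (Pp).
Parent genotypes: pp × Pp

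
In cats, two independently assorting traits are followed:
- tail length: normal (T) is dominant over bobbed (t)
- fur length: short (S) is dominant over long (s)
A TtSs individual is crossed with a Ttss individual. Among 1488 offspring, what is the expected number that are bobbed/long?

Dihybrid cross TtSs × Ttss — consider each gene separately:
tail length: Tt × Tt → 1 TT, 2 Tt, 1 tt → 3 T_ : 1 tt (out of 4)
fur length: Ss × ss → 2 Ss, 2 ss → 2 S_ : 2 ss (out of 4)
Combine (counts out of 4 × 4 = 16): normal/short (T_S_) = 3×2 = 6; normal/long (T_ss) = 3×2 = 6; bobbed/short (ttS_) = 1×2 = 2; bobbed/long (ttss) = 1×2 = 2
Phenotype counts (out of 16): 6 normal/short, 6 normal/long, 2 bobbed/short, 2 bobbed/long
bobbed/long: 2 out of 16 → fraction 1/8
Expected count = 1/8 × 1488 = 186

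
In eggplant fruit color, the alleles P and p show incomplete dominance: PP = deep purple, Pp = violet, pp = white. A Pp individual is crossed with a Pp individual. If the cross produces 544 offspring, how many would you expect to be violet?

Punnett square for Pp × Pp:
Offspring genotypes: 1 PP, 2 Pp, 1 pp
Phenotype counts: 1 deep purple, 2 violet, 1 white
violet: 2 out of 4 → fraction 1/2
Expected count = 1/2 × 544 = 272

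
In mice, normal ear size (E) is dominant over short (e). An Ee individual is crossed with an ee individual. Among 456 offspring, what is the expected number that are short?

Punnett square for Ee × ee:
Offspring genotypes: 2 Ee, 2 ee
normal: 2, short: 2
short: 2 out of 4 → fraction 1/2
Expected count = 1/2 × 456 = 228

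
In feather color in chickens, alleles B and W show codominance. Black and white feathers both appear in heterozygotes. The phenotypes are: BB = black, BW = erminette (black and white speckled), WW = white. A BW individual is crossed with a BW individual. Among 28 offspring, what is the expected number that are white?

Punnett square for BW × BW:
Offspring genotypes: 1 BB, 2 BW, 1 WW
Phenotype counts: 1 black, 2 erminette (black and white speckled), 1 white
white: 1 out of 4 → fraction 1/4
Expected count = 1/4 × 28 = 7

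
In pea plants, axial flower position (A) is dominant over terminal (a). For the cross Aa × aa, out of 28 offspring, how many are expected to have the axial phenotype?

Punnett square for Aa × aa:
Offspring genotypes: 2 Aa, 2 aa
Total offspring: 4
Count with target: 2
Probability: 2/4 = 1/2
Expected count = 1/2 × 28 = 14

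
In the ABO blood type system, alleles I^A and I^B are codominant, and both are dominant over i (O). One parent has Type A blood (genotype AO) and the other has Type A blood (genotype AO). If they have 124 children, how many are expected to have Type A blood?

Cross: AO × AO
Possible offspring genotypes: 1 AA, 2 AO, 1 OO
Blood type counts: 3 Type A, 1 Type O
Probability of Type A: 3/4
Expected count = 3/4 × 124 = 93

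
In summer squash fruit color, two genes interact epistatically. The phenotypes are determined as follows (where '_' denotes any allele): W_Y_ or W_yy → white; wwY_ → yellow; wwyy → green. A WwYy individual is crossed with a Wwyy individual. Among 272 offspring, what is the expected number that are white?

Cross: WwYy × Wwyy — consider each gene separately:
W gene: Ww × Ww → 1 WW, 2 Ww, 1 ww → 3 W_ : 1 ww (out of 4)
Y gene: Yy × yy → 2 Yy, 2 yy → 2 Y_ : 2 yy (out of 4)
Genotype classes (out of 4 × 4 = 16): W_Y_ = 3×2 = 6; W_yy = 3×2 = 6; wwY_ = 1×2 = 2; wwyy = 1×2 = 2
Apply the phenotype rules: W_Y_ (6) + W_yy (6) → white; wwY_ (2) → yellow; wwyy (2) → green
Phenotype counts (out of 16): 12 white, 2 yellow, 2 green
white: 12 out of 16 → fraction 3/4
Expected count = 3/4 × 272 = 204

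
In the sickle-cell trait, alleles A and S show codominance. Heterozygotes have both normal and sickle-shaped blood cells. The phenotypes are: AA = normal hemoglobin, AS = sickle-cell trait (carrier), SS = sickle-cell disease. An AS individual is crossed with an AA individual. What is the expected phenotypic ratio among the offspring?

Punnett square for AS × AA:
Offspring genotypes: 2 AA, 2 AS
Phenotype counts: 2 normal hemoglobin, 2 sickle-cell trait (carrier)
Ratio: 1 normal hemoglobin : 1 sickle-cell trait (carrier)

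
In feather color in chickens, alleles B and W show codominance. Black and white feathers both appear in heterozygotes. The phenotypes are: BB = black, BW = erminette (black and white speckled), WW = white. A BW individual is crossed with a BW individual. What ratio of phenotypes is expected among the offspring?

Punnett square for BW × BW:
Offspring genotypes: 1 BB, 2 BW, 1 WW
Phenotype counts: 1 black, 2 erminette (black and white speckled), 1 white
Ratio: 1 black : 2 erminette (black and white speckled) : 1 white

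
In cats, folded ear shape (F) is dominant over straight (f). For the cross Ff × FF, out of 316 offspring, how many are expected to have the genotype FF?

Punnett square for Ff × FF:
Offspring genotypes: 2 FF, 2 Ff
Total offspring: 4
Count with target: 2
Probability: 2/4 = 1/2
Expected count = 1/2 × 316 = 158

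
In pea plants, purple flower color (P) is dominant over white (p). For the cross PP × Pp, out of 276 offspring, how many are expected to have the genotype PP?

Punnett square for PP × Pp:
Offspring genotypes: 2 PP, 2 Pp
Total offspring: 4
Count with target: 2
Probability: 2/4 = 1/2
Expected count = 1/2 × 276 = 138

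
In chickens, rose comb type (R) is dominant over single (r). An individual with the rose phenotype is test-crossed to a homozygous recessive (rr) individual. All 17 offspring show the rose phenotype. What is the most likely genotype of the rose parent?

Test cross: ? × rr
All offspring are rose.
If the unknown parent were heterozygous (Rr), about half of 17 offspring would be single; none are. The unknown parent is most likely homozygous dominant (RR).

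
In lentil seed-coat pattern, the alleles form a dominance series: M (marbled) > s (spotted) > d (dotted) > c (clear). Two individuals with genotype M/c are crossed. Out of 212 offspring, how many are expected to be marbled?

Cross: M/c × M/c
Allele dominance: M > s > d > c
Offspring genotypes: 1 M/M, 2 M/c, 1 c/c
Phenotype counts: 3 marbled, 1 clear
marbled: 3 out of 4 → fraction 3/4
Expected count = 3/4 × 212 = 159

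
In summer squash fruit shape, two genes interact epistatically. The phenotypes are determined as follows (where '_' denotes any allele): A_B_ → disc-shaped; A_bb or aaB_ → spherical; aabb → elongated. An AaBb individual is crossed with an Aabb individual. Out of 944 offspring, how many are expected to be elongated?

Cross: AaBb × Aabb — consider each gene separately:
A gene: Aa × Aa → 1 AA, 2 Aa, 1 aa → 3 A_ : 1 aa (out of 4)
B gene: Bb × bb → 2 Bb, 2 bb → 2 B_ : 2 bb (out of 4)
Genotype classes (out of 4 × 4 = 16): A_B_ = 3×2 = 6; A_bb = 3×2 = 6; aaB_ = 1×2 = 2; aabb = 1×2 = 2
Apply the phenotype rules: A_B_ (6) → disc-shaped; A_bb (6) + aaB_ (2) → spherical; aabb (2) → elongated
Phenotype counts (out of 16): 6 disc-shaped, 8 spherical, 2 elongated
elongated: 2 out of 16 → fraction 1/8
Expected count = 1/8 × 944 = 118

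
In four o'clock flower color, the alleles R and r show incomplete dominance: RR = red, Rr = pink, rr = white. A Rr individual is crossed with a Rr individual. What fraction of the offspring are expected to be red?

Punnett square for Rr × Rr:
Offspring genotypes: 1 RR, 2 Rr, 1 rr
Phenotype counts: 1 red, 2 pink, 1 white
red: 1 out of 4
Probability: 1/4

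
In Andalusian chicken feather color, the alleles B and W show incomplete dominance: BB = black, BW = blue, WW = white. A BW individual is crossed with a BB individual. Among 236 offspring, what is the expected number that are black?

Punnett square for BW × BB:
Offspring genotypes: 2 BB, 2 BW
Phenotype counts: 2 black, 2 blue
black: 2 out of 4 → fraction 1/2
Expected count = 1/2 × 236 = 118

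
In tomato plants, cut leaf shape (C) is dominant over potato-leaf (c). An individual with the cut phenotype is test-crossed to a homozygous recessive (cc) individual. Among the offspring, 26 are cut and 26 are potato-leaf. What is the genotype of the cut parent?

Test cross: ? × cc
Offspring: 26 cut, 26 potato-leaf — approximately 1:1.
A 1:1 ratio in a test cross indicates the unknown parent is heterozygous (Cc).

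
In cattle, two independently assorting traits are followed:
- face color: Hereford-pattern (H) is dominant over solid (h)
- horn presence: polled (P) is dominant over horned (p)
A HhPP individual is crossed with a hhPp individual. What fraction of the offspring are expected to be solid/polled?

Dihybrid cross HhPP × hhPp — consider each gene separately:
face color: Hh × hh → 2 Hh, 2 hh → 2 H_ : 2 hh (out of 4)
horn presence: PP × Pp → 2 PP, 2 Pp → 4 P_ (out of 4)
Combine (counts out of 4 × 4 = 16): Hereford-pattern/polled (H_P_) = 2×4 = 8; solid/polled (hhP_) = 2×4 = 8
Phenotype counts (out of 16): 8 Hereford-pattern/polled, 8 solid/polled
solid/polled: 8 out of 16
Probability: 8/16 = 1/2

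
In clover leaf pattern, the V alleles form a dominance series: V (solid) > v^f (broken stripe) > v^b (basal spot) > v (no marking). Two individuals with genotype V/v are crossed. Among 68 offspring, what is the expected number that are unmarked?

Cross: V/v × V/v
Allele dominance: V > v^f > v^b > v
Offspring genotypes: 1 V/V, 2 V/v, 1 v/v
Phenotype counts: 3 solid, 1 unmarked
unmarked: 1 out of 4 → fraction 1/4
Expected count = 1/4 × 68 = 17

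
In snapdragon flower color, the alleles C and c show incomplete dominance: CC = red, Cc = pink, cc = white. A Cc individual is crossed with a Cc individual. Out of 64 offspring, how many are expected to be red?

Punnett square for Cc × Cc:
Offspring genotypes: 1 CC, 2 Cc, 1 cc
Phenotype counts: 1 red, 2 pink, 1 white
red: 1 out of 4 → fraction 1/4
Expected count = 1/4 × 64 = 16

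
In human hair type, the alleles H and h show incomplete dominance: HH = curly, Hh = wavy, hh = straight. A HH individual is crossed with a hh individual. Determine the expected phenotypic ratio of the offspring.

Punnett square for HH × hh:
Offspring genotypes: 4 Hh
Phenotype counts: 4 wavy
Ratio: all wavy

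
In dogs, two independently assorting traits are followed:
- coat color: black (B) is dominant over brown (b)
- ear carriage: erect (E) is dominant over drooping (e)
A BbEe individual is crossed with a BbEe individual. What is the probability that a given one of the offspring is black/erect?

Dihybrid cross BbEe × BbEe — consider each gene separately:
coat color: Bb × Bb → 1 BB, 2 Bb, 1 bb → 3 B_ : 1 bb (out of 4)
ear carriage: Ee × Ee → 1 EE, 2 Ee, 1 ee → 3 E_ : 1 ee (out of 4)
Combine (counts out of 4 × 4 = 16): black/erect (B_E_) = 3×3 = 9; black/drooping (B_ee) = 3×1 = 3; brown/erect (bbE_) = 1×3 = 3; brown/drooping (bbee) = 1×1 = 1
Phenotype counts (out of 16): 9 black/erect, 3 black/drooping, 3 brown/erect, 1 brown/drooping
black/erect: 9 out of 16
Probability: 9/16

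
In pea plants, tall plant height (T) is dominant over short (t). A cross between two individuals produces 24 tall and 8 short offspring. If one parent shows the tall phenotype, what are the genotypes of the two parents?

Observed offspring: 24 tall, 8 short
The observed ratio simplifies to 3:1. Short (tt) offspring appear, so each parent must contribute one t allele. The parent stated to show tall carries T, so it is Tt. The other parent is then either Tt or tt: Tt × tt would give a 1:1 split, whereas Tt × Tt gives 3:1 — matching the data. So both parents are heterozygous (Tt × Tt).
Parent genotypes: Tt × Tt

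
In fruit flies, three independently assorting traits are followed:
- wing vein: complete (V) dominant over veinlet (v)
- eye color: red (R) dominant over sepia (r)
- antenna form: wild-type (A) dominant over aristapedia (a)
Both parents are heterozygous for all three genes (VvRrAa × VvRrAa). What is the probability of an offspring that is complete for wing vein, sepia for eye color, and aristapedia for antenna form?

Trihybrid cross: VvRrAa × VvRrAa
Each trait segregates independently with a 3:1 phenotypic ratio, so each gene contributes 3/4 (dominant) or 1/4 (recessive).
Target: complete (wing vein), sepia (eye color), aristapedia (antenna form)
Probability = product of independent per-trait probabilities
= 3/4 × 1/4 × 1/4 = 3/64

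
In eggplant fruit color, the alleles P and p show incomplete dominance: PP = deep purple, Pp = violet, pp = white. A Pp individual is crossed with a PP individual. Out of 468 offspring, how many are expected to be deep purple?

Punnett square for Pp × PP:
Offspring genotypes: 2 PP, 2 Pp
Phenotype counts: 2 deep purple, 2 violet
deep purple: 2 out of 4 → fraction 1/2
Expected count = 1/2 × 468 = 234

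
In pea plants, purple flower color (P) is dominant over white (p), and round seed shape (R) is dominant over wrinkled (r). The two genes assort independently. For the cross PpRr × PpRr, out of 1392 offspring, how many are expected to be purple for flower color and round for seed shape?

Dihybrid cross PpRr × PpRr — consider each gene separately:
flower color: Pp × Pp → 1 PP, 2 Pp, 1 pp → 3 P_ : 1 pp (out of 4)
seed shape: Rr × Rr → 1 RR, 2 Rr, 1 rr → 3 R_ : 1 rr (out of 4)
Looking for: purple (P_) and round (R_)
P(purple) = 3/4, P(round) = 3/4
P(both) = 3/4 × 3/4 = 9/16
Expected count = 9/16 × 1392 = 783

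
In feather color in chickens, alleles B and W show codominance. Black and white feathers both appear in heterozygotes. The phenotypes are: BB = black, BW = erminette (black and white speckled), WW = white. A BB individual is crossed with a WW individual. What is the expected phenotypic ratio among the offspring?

Punnett square for BB × WW:
Offspring genotypes: 4 BW
Phenotype counts: 4 erminette (black and white speckled)
Ratio: all erminette (black and white speckled)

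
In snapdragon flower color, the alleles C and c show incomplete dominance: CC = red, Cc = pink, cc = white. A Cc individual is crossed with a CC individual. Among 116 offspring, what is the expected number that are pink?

Punnett square for Cc × CC:
Offspring genotypes: 2 CC, 2 Cc
Phenotype counts: 2 red, 2 pink
pink: 2 out of 4 → fraction 1/2
Expected count = 1/2 × 116 = 58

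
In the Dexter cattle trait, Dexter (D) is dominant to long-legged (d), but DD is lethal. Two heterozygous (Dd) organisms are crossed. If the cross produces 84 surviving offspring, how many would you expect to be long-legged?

Cross: Dd × Dd
Punnett square offspring (before lethality): 1 DD, 2 Dd, 1 dd
The DD genotype is lethal (embryos die); surviving offspring: 2 Dd, 1 dd
long-legged: 1 out of 3 → fraction 1/3
Expected count = 1/3 × 84 = 28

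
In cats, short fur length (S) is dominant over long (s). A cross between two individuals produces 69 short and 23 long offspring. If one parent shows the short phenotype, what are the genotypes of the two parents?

Observed offspring: 69 short, 23 long
The observed ratio simplifies to 3:1. Long (ss) offspring appear, so each parent must contribute one s allele. The parent stated to show short carries S, so it is Ss. The other parent is then either Ss or ss: Ss × ss would give a 1:1 split, whereas Ss × Ss gives 3:1 — matching the data. So both parents are heterozygous (Ss × Ss).
Parent genotypes: Ss × Ss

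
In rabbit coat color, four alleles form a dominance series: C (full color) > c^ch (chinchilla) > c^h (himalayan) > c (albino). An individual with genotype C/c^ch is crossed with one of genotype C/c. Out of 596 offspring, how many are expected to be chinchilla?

Cross: C/c^ch × C/c
Allele dominance: C > c^ch > c^h > c
Offspring genotypes: 1 C/C, 1 C/c, 1 C/c^ch, 1 c^ch/c
Phenotype counts: 3 full color, 1 chinchilla
chinchilla: 1 out of 4 → fraction 1/4
Expected count = 1/4 × 596 = 149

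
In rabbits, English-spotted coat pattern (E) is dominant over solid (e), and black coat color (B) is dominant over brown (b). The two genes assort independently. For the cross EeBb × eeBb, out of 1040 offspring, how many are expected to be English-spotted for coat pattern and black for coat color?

Dihybrid cross EeBb × eeBb — consider each gene separately:
coat pattern: Ee × ee → 2 Ee, 2 ee → 2 E_ : 2 ee (out of 4)
coat color: Bb × Bb → 1 BB, 2 Bb, 1 bb → 3 B_ : 1 bb (out of 4)
Looking for: English-spotted (E_) and black (B_)
P(English-spotted) = 2/4, P(black) = 3/4
P(both) = 2/4 × 3/4 = 6/16 = 3/8
Expected count = 3/8 × 1040 = 390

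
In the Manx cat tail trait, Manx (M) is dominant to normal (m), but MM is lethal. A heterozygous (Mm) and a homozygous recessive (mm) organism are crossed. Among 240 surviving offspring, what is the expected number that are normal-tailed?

Cross: Mm × mm
Punnett square offspring (before lethality): 2 Mm, 2 mm
No MM offspring are produced in this cross.
normal-tailed: 2 out of 4 → fraction 1/2
Expected count = 1/2 × 240 = 120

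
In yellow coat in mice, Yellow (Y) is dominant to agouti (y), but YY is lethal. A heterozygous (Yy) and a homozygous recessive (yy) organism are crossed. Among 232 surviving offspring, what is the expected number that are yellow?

Cross: Yy × yy
Punnett square offspring (before lethality): 2 Yy, 2 yy
No YY offspring are produced in this cross.
yellow: 2 out of 4 → fraction 1/2
Expected count = 1/2 × 232 = 116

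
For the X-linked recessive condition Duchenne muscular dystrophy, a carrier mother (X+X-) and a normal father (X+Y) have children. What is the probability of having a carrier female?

Cross: X+X- × X+Y
Offspring: 1 X+X+, 1 X+Y, 1 X+X-, 1 X-Y
Probability of a carrier female: 1/4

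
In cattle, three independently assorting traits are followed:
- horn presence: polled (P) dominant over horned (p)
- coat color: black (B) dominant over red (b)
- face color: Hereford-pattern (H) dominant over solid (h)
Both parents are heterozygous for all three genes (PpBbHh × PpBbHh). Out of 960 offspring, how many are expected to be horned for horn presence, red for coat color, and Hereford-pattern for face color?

Trihybrid cross: PpBbHh × PpBbHh
Each trait segregates independently with a 3:1 phenotypic ratio, so each gene contributes 3/4 (dominant) or 1/4 (recessive).
Target: horned (horn presence), red (coat color), Hereford-pattern (face color)
Probability = product of independent per-trait probabilities
= 1/4 × 1/4 × 3/4 = 3/64
Expected count = 3/64 × 960 = 45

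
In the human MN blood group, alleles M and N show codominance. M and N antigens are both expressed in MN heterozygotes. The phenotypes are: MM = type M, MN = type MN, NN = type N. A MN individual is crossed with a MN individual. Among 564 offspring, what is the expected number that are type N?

Punnett square for MN × MN:
Offspring genotypes: 1 MM, 2 MN, 1 NN
Phenotype counts: 1 type M, 2 type MN, 1 type N
type N: 1 out of 4 → fraction 1/4
Expected count = 1/4 × 564 = 141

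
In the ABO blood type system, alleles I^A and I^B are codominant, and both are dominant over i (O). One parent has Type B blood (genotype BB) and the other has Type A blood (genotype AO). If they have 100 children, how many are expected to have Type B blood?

Cross: BB × AO
Possible offspring genotypes: 2 AB, 2 BO
Blood type counts: 2 Type AB, 2 Type B
Probability of Type B: 2/4 = 1/2
Expected count = 1/2 × 100 = 50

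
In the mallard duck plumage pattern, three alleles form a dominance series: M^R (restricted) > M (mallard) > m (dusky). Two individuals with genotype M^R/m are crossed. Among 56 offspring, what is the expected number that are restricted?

Cross: M^R/m × M^R/m
Allele dominance: M^R > M > m
Offspring genotypes: 1 M^R/M^R, 2 M^R/m, 1 m/m
Phenotype counts: 3 restricted, 1 dusky
restricted: 3 out of 4 → fraction 3/4
Expected count = 3/4 × 56 = 42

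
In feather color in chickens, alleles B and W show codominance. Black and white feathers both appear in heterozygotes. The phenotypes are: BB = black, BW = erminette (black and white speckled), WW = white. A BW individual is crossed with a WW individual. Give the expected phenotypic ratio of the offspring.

Punnett square for BW × WW:
Offspring genotypes: 2 BW, 2 WW
Phenotype counts: 2 erminette (black and white speckled), 2 white
Ratio: 1 erminette (black and white speckled) : 1 white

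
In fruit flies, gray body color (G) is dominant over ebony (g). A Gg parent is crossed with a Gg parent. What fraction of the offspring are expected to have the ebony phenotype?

Punnett square for Gg × Gg:
Offspring genotypes: 1 GG, 2 Gg, 1 gg
Total offspring: 4
Count with target: 1
Probability: 1/4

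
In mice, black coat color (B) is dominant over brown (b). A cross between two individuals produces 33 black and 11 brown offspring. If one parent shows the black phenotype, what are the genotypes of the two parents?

Observed offspring: 33 black, 11 brown
The observed ratio simplifies to 3:1. Brown (bb) offspring appear, so each parent must contribute one b allele. The parent stated to show black carries B, so it is Bb. The other parent is then either Bb or bb: Bb × bb would give a 1:1 split, whereas Bb × Bb gives 3:1 — matching the data. So both parents are heterozygous (Bb × Bb).
Parent genotypes: Bb × Bb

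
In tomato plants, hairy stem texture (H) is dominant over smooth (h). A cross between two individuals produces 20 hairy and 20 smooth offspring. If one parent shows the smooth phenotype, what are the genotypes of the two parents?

Observed offspring: 20 hairy, 20 smooth
The observed ratio simplifies to 1:1. One parent shows smooth, so its genotype must be hh. A 1:1 offspring split requires the other parent to be heterozygous (Hh).
Parent genotypes: hh × Hh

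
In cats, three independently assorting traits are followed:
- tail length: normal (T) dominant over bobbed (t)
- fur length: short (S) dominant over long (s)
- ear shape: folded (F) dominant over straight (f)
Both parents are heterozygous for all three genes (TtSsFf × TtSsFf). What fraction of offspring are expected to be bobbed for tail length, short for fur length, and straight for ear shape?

Trihybrid cross: TtSsFf × TtSsFf
Each trait segregates independently with a 3:1 phenotypic ratio, so each gene contributes 3/4 (dominant) or 1/4 (recessive).
Target: bobbed (tail length), short (fur length), straight (ear shape)
Probability = product of independent per-trait probabilities
= 1/4 × 3/4 × 1/4 = 3/64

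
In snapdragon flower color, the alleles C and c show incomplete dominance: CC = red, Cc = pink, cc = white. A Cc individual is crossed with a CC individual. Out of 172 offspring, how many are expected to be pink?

Punnett square for Cc × CC:
Offspring genotypes: 2 CC, 2 Cc
Phenotype counts: 2 red, 2 pink
pink: 2 out of 4 → fraction 1/2
Expected count = 1/2 × 172 = 86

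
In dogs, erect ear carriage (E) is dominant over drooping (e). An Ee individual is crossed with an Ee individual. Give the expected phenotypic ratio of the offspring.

Punnett square for Ee × Ee:
Offspring genotypes: 1 EE, 2 Ee, 1 ee
erect: 3, drooping: 1
Ratio: 3:1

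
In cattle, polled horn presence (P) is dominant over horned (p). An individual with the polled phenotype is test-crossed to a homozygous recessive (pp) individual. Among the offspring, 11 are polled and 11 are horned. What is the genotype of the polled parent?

Test cross: ? × pp
Offspring: 11 polled, 11 horned — approximately 1:1.
A 1:1 ratio in a test cross indicates the unknown parent is heterozygous (Pp).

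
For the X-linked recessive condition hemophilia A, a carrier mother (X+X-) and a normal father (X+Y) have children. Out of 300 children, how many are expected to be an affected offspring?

Cross: X+X- × X+Y
Offspring: 1 X+X+, 1 X+Y, 1 X+X-, 1 X-Y
Probability of an affected offspring: 1/4
Expected count = 1/4 × 300 = 75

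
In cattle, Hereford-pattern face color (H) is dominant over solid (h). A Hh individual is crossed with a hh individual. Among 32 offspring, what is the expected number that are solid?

Punnett square for Hh × hh:
Offspring genotypes: 2 Hh, 2 hh
Hereford-pattern: 2, solid: 2
solid: 2 out of 4 → fraction 1/2
Expected count = 1/2 × 32 = 16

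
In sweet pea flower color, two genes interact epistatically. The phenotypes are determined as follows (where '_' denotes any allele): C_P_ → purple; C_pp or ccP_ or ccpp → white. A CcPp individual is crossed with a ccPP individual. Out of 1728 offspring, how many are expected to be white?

Cross: CcPp × ccPP — consider each gene separately:
C gene: Cc × cc → 2 Cc, 2 cc → 2 C_ : 2 cc (out of 4)
P gene: Pp × PP → 2 PP, 2 Pp → 4 P_ (out of 4)
Genotype classes (out of 4 × 4 = 16): C_P_ = 2×4 = 8; ccP_ = 2×4 = 8
Apply the phenotype rules: C_P_ (8) → purple; ccP_ (8) → white
Phenotype counts (out of 16): 8 purple, 8 white
white: 8 out of 16 → fraction 1/2
Expected count = 1/2 × 1728 = 864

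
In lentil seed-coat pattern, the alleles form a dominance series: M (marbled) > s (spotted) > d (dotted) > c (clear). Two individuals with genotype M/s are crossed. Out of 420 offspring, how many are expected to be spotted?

Cross: M/s × M/s
Allele dominance: M > s > d > c
Offspring genotypes: 1 M/M, 2 M/s, 1 s/s
Phenotype counts: 3 marbled, 1 spotted
spotted: 1 out of 4 → fraction 1/4
Expected count = 1/4 × 420 = 105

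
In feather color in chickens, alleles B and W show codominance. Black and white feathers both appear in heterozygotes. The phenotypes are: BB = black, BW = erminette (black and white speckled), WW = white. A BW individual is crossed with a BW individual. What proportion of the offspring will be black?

Punnett square for BW × BW:
Offspring genotypes: 1 BB, 2 BW, 1 WW
Phenotype counts: 1 black, 2 erminette (black and white speckled), 1 white
black: 1 out of 4
Probability: 1/4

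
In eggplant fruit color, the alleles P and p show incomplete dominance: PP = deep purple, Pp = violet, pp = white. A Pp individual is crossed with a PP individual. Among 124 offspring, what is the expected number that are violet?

Punnett square for Pp × PP:
Offspring genotypes: 2 PP, 2 Pp
Phenotype counts: 2 deep purple, 2 violet
violet: 2 out of 4 → fraction 1/2
Expected count = 1/2 × 124 = 62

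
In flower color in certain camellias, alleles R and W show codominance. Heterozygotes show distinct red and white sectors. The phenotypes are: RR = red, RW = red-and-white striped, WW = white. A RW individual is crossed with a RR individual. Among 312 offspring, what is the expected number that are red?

Punnett square for RW × RR:
Offspring genotypes: 2 RR, 2 RW
Phenotype counts: 2 red, 2 red-and-white striped
red: 2 out of 4 → fraction 1/2
Expected count = 1/2 × 312 = 156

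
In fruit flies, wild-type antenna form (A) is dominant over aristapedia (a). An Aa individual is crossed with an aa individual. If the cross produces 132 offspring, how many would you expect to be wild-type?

Punnett square for Aa × aa:
Offspring genotypes: 2 Aa, 2 aa
wild-type: 2, aristapedia: 2
wild-type: 2 out of 4 → fraction 1/2
Expected count = 1/2 × 132 = 66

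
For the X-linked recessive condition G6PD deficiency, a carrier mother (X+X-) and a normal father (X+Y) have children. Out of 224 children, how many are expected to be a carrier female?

Cross: X+X- × X+Y
Offspring: 1 X+X+, 1 X+Y, 1 X+X-, 1 X-Y
Probability of a carrier female: 1/4
Expected count = 1/4 × 224 = 56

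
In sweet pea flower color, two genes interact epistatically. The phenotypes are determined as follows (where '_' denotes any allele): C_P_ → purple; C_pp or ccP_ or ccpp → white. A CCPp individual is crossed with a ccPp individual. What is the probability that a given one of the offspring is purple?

Cross: CCPp × ccPp — consider each gene separately:
C gene: CC × cc → 4 Cc → 4 C_ (out of 4)
P gene: Pp × Pp → 1 PP, 2 Pp, 1 pp → 3 P_ : 1 pp (out of 4)
Genotype classes (out of 4 × 4 = 16): C_P_ = 4×3 = 12; C_pp = 4×1 = 4
Apply the phenotype rules: C_P_ (12) → purple; C_pp (4) → white
Phenotype counts (out of 16): 12 purple, 4 white
purple: 12 out of 16
Probability: 12/16 = 3/4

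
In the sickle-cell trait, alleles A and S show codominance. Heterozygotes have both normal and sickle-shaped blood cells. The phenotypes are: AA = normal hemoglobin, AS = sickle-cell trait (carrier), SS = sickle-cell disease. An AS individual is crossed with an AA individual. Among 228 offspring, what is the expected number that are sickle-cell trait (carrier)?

Punnett square for AS × AA:
Offspring genotypes: 2 AA, 2 AS
Phenotype counts: 2 normal hemoglobin, 2 sickle-cell trait (carrier)
sickle-cell trait (carrier): 2 out of 4 → fraction 1/2
Expected count = 1/2 × 228 = 114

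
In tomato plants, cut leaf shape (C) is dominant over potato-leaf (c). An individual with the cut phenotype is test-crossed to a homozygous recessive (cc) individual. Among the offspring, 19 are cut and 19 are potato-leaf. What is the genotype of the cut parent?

Test cross: ? × cc
Offspring: 19 cut, 19 potato-leaf — approximately 1:1.
A 1:1 ratio in a test cross indicates the unknown parent is heterozygous (Cc).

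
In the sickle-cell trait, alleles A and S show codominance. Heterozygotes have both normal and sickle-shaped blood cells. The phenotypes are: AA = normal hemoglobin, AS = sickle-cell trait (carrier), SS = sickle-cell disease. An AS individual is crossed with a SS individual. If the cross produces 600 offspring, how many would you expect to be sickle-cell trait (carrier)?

Punnett square for AS × SS:
Offspring genotypes: 2 AS, 2 SS
Phenotype counts: 2 sickle-cell trait (carrier), 2 sickle-cell disease
sickle-cell trait (carrier): 2 out of 4 → fraction 1/2
Expected count = 1/2 × 600 = 300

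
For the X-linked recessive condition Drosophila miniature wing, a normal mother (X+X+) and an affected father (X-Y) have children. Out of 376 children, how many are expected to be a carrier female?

Cross: X+X+ × X-Y
Offspring: 2 X+X-, 2 X+Y
Probability of a carrier female: 2/4 = 1/2
Expected count = 1/2 × 376 = 188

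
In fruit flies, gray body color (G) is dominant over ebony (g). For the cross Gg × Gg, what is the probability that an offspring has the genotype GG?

Punnett square for Gg × Gg:
Offspring genotypes: 1 GG, 2 Gg, 1 gg
Total offspring: 4
Count with target: 1
Probability: 1/4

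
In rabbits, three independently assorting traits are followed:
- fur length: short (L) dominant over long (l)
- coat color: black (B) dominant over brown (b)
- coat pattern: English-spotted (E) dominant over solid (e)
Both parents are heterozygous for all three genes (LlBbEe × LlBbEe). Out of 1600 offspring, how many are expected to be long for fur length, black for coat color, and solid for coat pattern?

Trihybrid cross: LlBbEe × LlBbEe
Each trait segregates independently with a 3:1 phenotypic ratio, so each gene contributes 3/4 (dominant) or 1/4 (recessive).
Target: long (fur length), black (coat color), solid (coat pattern)
Probability = product of independent per-trait probabilities
= 1/4 × 3/4 × 1/4 = 3/64
Expected count = 3/64 × 1600 = 75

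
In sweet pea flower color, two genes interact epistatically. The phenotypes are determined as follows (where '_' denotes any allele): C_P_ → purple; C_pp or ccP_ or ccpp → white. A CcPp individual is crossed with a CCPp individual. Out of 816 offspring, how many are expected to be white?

Cross: CcPp × CCPp — consider each gene separately:
C gene: Cc × CC → 2 CC, 2 Cc → 4 C_ (out of 4)
P gene: Pp × Pp → 1 PP, 2 Pp, 1 pp → 3 P_ : 1 pp (out of 4)
Genotype classes (out of 4 × 4 = 16): C_P_ = 4×3 = 12; C_pp = 4×1 = 4
Apply the phenotype rules: C_P_ (12) → purple; C_pp (4) → white
Phenotype counts (out of 16): 12 purple, 4 white
white: 4 out of 16 → fraction 1/4
Expected count = 1/4 × 816 = 204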